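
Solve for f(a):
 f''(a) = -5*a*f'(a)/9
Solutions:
 f(a) = C1 + C2*erf(sqrt(10)*a/6)


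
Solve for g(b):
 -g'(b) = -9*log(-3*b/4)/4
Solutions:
 g(b) = C1 + 9*b*log(-b)/4 + 9*b*(-2*log(2) - 1 + log(3))/4


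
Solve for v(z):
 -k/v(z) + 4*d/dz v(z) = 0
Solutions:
 v(z) = -sqrt(C1 + 2*k*z)/2
 v(z) = sqrt(C1 + 2*k*z)/2


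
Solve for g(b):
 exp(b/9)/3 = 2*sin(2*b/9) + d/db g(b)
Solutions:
 g(b) = C1 + 3*exp(b/9) + 9*cos(2*b/9)


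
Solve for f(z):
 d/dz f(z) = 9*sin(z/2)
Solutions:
 f(z) = C1 - 18*cos(z/2)


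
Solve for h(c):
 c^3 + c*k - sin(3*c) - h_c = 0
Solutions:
 h(c) = C1 + c^4/4 + c^2*k/2 + cos(3*c)/3


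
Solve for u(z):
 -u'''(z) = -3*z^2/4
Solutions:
 u(z) = C1 + C2*z + C3*z^2 + z^5/80


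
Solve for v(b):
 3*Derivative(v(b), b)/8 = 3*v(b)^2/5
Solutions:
 v(b) = -5/(C1 + 8*b)


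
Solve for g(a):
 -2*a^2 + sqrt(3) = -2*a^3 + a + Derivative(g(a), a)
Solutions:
 g(a) = C1 + a^4/2 - 2*a^3/3 - a^2/2 + sqrt(3)*a


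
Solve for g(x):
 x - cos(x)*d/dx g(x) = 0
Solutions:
 g(x) = C1 + Integral(x/cos(x), x)


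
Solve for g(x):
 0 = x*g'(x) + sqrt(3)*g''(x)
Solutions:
 g(x) = C1 + C2*erf(sqrt(2)*3^(3/4)*x/6)


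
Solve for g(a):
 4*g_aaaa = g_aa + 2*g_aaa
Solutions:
 g(a) = C1 + C2*a + C3*exp(a*(1 - sqrt(5))/4) + C4*exp(a*(1 + sqrt(5))/4)


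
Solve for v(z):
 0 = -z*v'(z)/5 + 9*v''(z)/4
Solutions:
 v(z) = C1 + C2*erfi(sqrt(10)*z/15)


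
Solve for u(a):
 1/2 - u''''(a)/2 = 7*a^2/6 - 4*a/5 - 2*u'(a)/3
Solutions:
 u(a) = C1 + C4*exp(6^(2/3)*a/3) + 7*a^3/12 - 3*a^2/5 - 3*a/4 + (C2*sin(2^(2/3)*3^(1/6)*a/2) + C3*cos(2^(2/3)*3^(1/6)*a/2))*exp(-6^(2/3)*a/6)


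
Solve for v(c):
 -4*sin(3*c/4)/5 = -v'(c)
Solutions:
 v(c) = C1 - 16*cos(3*c/4)/15


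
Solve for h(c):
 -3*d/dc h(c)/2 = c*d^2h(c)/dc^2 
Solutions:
 h(c) = C1 + C2/sqrt(c)


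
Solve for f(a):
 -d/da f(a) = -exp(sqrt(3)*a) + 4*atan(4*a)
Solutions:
 f(a) = C1 - 4*a*atan(4*a) + sqrt(3)*exp(sqrt(3)*a)/3 + log(16*a^2 + 1)/2


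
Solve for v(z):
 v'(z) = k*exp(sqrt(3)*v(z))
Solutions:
 v(z) = sqrt(3)*(2*log(-1/(C1 + k*z)) - log(3))/6


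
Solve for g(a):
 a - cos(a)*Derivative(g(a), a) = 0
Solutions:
 g(a) = C1 + Integral(a/cos(a), a)


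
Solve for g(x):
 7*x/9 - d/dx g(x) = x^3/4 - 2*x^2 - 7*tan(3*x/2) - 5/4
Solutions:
 g(x) = C1 - x^4/16 + 2*x^3/3 + 7*x^2/18 + 5*x/4 - 14*log(cos(3*x/2))/3


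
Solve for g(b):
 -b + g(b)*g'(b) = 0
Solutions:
 g(b) = -sqrt(C1 + b^2)
 g(b) = sqrt(C1 + b^2)


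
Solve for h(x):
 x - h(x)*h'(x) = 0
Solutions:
 h(x) = -sqrt(C1 + x^2)
 h(x) = sqrt(C1 + x^2)


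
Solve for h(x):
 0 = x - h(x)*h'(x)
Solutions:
 h(x) = -sqrt(C1 + x^2)
 h(x) = sqrt(C1 + x^2)


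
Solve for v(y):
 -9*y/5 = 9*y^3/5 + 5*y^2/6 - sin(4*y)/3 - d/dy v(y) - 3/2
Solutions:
 v(y) = C1 + 9*y^4/20 + 5*y^3/18 + 9*y^2/10 - 3*y/2 + cos(4*y)/12


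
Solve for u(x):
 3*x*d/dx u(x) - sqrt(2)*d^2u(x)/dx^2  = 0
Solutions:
 u(x) = C1 + C2*erfi(2^(1/4)*sqrt(3)*x/2)


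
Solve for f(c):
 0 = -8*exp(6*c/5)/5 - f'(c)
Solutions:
 f(c) = C1 - 4*exp(6*c/5)/3


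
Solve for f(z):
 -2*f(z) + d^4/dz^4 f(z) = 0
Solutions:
 f(z) = C1*exp(-2^(1/4)*z) + C2*exp(2^(1/4)*z) + C3*sin(2^(1/4)*z) + C4*cos(2^(1/4)*z)


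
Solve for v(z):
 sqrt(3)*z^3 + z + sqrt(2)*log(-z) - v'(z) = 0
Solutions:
 v(z) = C1 + sqrt(3)*z^4/4 + z^2/2 + sqrt(2)*z*log(-z) - sqrt(2)*z


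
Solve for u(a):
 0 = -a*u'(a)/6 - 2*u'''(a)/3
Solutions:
 u(a) = C1 + Integral(C2*airyai(-2^(1/3)*a/2) + C3*airybi(-2^(1/3)*a/2), a)


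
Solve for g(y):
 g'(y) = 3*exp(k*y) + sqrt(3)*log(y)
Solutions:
 g(y) = C1 + sqrt(3)*y*log(y) - sqrt(3)*y + Piecewise((3*exp(k*y)/k, Ne(k, 0)), (3*y, True))


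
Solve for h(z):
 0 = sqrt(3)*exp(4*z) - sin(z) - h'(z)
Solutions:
 h(z) = C1 + sqrt(3)*exp(4*z)/4 + cos(z)


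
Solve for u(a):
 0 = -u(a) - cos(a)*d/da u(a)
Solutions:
 u(a) = C1*sqrt(sin(a) - 1)/sqrt(sin(a) + 1)


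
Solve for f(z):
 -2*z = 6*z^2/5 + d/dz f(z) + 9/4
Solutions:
 f(z) = C1 - 2*z^3/5 - z^2 - 9*z/4


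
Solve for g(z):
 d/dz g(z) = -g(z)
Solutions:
 g(z) = C1*exp(-z)


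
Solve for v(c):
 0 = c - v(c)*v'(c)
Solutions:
 v(c) = -sqrt(C1 + c^2)
 v(c) = sqrt(C1 + c^2)


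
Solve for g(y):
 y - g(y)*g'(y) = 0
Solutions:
 g(y) = -sqrt(C1 + y^2)
 g(y) = sqrt(C1 + y^2)


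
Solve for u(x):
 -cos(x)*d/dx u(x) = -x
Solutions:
 u(x) = C1 + Integral(x/cos(x), x)


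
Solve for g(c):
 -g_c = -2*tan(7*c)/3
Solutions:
 g(c) = C1 - 2*log(cos(7*c))/21


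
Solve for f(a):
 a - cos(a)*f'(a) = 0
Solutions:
 f(a) = C1 + Integral(a/cos(a), a)


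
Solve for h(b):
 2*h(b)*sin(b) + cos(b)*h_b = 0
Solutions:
 h(b) = C1*cos(b)^2


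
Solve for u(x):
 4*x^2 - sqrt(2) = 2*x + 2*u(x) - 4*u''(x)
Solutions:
 u(x) = C1*exp(-sqrt(2)*x/2) + C2*exp(sqrt(2)*x/2) + 2*x^2 - x - sqrt(2)/2 + 8


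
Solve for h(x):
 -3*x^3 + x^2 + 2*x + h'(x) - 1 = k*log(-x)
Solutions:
 h(x) = C1 + k*x*log(-x) + 3*x^4/4 - x^3/3 - x^2 + x*(1 - k)


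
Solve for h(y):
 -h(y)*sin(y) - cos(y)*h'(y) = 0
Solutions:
 h(y) = C1*cos(y)


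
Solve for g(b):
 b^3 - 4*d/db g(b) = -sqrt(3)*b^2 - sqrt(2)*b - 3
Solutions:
 g(b) = C1 + b^4/16 + sqrt(3)*b^3/12 + sqrt(2)*b^2/8 + 3*b/4


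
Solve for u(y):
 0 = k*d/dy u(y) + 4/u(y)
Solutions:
 u(y) = -sqrt(C1 - 8*y/k)
 u(y) = sqrt(C1 - 8*y/k)


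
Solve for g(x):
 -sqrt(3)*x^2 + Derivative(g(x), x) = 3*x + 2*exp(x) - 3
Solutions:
 g(x) = C1 + sqrt(3)*x^3/3 + 3*x^2/2 - 3*x + 2*exp(x)


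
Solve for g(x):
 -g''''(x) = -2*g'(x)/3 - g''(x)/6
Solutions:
 g(x) = C1 + C2*exp(-2^(1/3)*x*(2^(1/3)/(sqrt(1294) + 36)^(1/3) + (sqrt(1294) + 36)^(1/3))/12)*sin(2^(1/3)*sqrt(3)*x*(-(sqrt(1294) + 36)^(1/3) + 2^(1/3)/(sqrt(1294) + 36)^(1/3))/12) + C3*exp(-2^(1/3)*x*(2^(1/3)/(sqrt(1294) + 36)^(1/3) + (sqrt(1294) + 36)^(1/3))/12)*cos(2^(1/3)*sqrt(3)*x*(-(sqrt(1294) + 36)^(1/3) + 2^(1/3)/(sqrt(1294) + 36)^(1/3))/12) + C4*exp(2^(1/3)*x*(2^(1/3)/(sqrt(1294) + 36)^(1/3) + (sqrt(1294) + 36)^(1/3))/6)


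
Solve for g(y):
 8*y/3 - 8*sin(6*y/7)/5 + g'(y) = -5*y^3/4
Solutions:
 g(y) = C1 - 5*y^4/16 - 4*y^2/3 - 28*cos(6*y/7)/15


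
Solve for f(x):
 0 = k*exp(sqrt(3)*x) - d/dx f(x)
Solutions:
 f(x) = C1 + sqrt(3)*k*exp(sqrt(3)*x)/3


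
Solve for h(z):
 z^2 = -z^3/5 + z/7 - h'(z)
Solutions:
 h(z) = C1 - z^4/20 - z^3/3 + z^2/14


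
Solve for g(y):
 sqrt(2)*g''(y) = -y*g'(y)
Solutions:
 g(y) = C1 + C2*erf(2^(1/4)*y/2)


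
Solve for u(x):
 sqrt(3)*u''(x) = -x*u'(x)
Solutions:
 u(x) = C1 + C2*erf(sqrt(2)*3^(3/4)*x/6)


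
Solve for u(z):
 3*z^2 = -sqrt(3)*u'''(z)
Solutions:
 u(z) = C1 + C2*z + C3*z^2 - sqrt(3)*z^5/60


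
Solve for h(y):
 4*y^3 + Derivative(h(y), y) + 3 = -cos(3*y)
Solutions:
 h(y) = C1 - y^4 - 3*y - sin(3*y)/3


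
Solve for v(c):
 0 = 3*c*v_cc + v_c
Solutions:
 v(c) = C1 + C2*c^(2/3)


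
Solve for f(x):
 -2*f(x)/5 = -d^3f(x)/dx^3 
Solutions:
 f(x) = C3*exp(2^(1/3)*5^(2/3)*x/5) + (C1*sin(2^(1/3)*sqrt(3)*5^(2/3)*x/10) + C2*cos(2^(1/3)*sqrt(3)*5^(2/3)*x/10))*exp(-2^(1/3)*5^(2/3)*x/10)


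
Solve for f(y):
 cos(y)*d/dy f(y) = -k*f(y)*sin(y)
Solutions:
 f(y) = C1*exp(k*log(cos(y)))


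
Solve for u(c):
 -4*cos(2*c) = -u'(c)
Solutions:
 u(c) = C1 + 2*sin(2*c)


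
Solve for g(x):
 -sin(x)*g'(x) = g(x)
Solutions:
 g(x) = C1*sqrt(cos(x) + 1)/sqrt(cos(x) - 1)


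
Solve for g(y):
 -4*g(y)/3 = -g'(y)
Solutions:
 g(y) = C1*exp(4*y/3)


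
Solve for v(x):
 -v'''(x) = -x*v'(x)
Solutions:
 v(x) = C1 + Integral(C2*airyai(x) + C3*airybi(x), x)


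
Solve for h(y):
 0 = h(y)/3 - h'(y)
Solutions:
 h(y) = C1*exp(y/3)


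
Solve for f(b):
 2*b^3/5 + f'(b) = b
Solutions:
 f(b) = C1 - b^4/10 + b^2/2


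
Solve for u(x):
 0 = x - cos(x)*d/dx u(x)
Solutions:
 u(x) = C1 + Integral(x/cos(x), x)


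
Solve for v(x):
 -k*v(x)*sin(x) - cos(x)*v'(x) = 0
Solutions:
 v(x) = C1*exp(k*log(cos(x)))


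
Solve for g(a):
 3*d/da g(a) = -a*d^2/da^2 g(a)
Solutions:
 g(a) = C1 + C2/a^2


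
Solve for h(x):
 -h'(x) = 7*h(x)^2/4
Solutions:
 h(x) = 4/(C1 + 7*x)


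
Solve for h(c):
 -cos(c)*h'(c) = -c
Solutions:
 h(c) = C1 + Integral(c/cos(c), c)


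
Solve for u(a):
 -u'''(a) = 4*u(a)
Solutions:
 u(a) = C3*exp(-2^(2/3)*a) + (C1*sin(2^(2/3)*sqrt(3)*a/2) + C2*cos(2^(2/3)*sqrt(3)*a/2))*exp(2^(2/3)*a/2)


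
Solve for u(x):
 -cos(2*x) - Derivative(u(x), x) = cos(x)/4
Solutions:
 u(x) = C1 - sin(x)/4 - sin(2*x)/2


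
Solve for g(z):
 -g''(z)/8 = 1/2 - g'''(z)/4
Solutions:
 g(z) = C1 + C2*z + C3*exp(z/2) - 2*z^2


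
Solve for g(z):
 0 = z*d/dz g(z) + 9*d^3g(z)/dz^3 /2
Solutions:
 g(z) = C1 + Integral(C2*airyai(-6^(1/3)*z/3) + C3*airybi(-6^(1/3)*z/3), z)


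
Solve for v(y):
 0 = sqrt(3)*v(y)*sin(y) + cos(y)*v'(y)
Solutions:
 v(y) = C1*cos(y)^(sqrt(3))


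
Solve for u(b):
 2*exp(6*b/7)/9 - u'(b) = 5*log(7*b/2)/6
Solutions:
 u(b) = C1 - 5*b*log(b)/6 + 5*b*(-log(7) + log(2) + 1)/6 + 7*exp(6*b/7)/27


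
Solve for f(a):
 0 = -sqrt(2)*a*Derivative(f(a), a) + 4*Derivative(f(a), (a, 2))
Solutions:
 f(a) = C1 + C2*erfi(2^(3/4)*a/4)


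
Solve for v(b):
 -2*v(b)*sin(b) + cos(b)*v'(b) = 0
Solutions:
 v(b) = C1/cos(b)^2


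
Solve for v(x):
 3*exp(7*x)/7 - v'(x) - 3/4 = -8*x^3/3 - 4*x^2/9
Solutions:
 v(x) = C1 + 2*x^4/3 + 4*x^3/27 - 3*x/4 + 3*exp(7*x)/49


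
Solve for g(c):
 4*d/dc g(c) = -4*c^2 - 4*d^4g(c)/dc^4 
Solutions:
 g(c) = C1 + C4*exp(-c) - c^3/3 + (C2*sin(sqrt(3)*c/2) + C3*cos(sqrt(3)*c/2))*exp(c/2)


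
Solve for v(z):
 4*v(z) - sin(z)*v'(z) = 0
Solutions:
 v(z) = C1*(cos(z)^2 - 2*cos(z) + 1)/(cos(z)^2 + 2*cos(z) + 1)


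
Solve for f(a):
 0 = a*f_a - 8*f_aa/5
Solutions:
 f(a) = C1 + C2*erfi(sqrt(5)*a/4)


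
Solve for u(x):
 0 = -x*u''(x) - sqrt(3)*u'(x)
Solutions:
 u(x) = C1 + C2*x^(1 - sqrt(3))


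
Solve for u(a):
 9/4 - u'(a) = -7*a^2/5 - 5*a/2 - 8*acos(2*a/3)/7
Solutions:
 u(a) = C1 + 7*a^3/15 + 5*a^2/4 + 8*a*acos(2*a/3)/7 + 9*a/4 - 4*sqrt(9 - 4*a^2)/7


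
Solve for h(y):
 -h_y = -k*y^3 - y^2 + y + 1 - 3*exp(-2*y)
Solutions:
 h(y) = C1 + k*y^4/4 + y^3/3 - y^2/2 - y - 3*exp(-2*y)/2


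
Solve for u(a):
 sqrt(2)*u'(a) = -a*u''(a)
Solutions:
 u(a) = C1 + C2*a^(1 - sqrt(2))


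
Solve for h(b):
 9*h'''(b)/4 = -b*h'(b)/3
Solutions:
 h(b) = C1 + Integral(C2*airyai(-2^(2/3)*b/3) + C3*airybi(-2^(2/3)*b/3), b)


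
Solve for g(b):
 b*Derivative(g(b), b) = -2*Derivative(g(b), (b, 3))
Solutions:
 g(b) = C1 + Integral(C2*airyai(-2^(2/3)*b/2) + C3*airybi(-2^(2/3)*b/2), b)


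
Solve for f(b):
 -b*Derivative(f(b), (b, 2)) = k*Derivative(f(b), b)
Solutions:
 f(b) = C1 + b^(1 - re(k))*(C2*sin(log(b)*Abs(im(k))) + C3*cos(log(b)*im(k)))


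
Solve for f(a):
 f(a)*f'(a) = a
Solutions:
 f(a) = -sqrt(C1 + a^2)
 f(a) = sqrt(C1 + a^2)


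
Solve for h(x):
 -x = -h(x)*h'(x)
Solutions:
 h(x) = -sqrt(C1 + x^2)
 h(x) = sqrt(C1 + x^2)


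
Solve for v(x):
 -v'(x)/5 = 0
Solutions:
 v(x) = C1


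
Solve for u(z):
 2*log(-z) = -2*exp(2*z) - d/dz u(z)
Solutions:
 u(z) = C1 - 2*z*log(-z) + 2*z - exp(2*z)


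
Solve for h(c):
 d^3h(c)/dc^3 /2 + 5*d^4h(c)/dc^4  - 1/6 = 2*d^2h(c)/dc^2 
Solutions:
 h(c) = C1 + C2*c + C3*exp(c*(-1 + sqrt(161))/20) + C4*exp(-c*(1 + sqrt(161))/20) - c^2/24


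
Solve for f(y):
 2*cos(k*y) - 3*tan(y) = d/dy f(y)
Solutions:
 f(y) = C1 + 2*Piecewise((sin(k*y)/k, Ne(k, 0)), (y, True)) + 3*log(cos(y))


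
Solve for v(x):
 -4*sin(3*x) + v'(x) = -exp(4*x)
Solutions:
 v(x) = C1 - exp(4*x)/4 - 4*cos(3*x)/3


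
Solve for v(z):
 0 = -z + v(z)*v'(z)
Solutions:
 v(z) = -sqrt(C1 + z^2)
 v(z) = sqrt(C1 + z^2)


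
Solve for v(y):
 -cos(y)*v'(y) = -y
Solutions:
 v(y) = C1 + Integral(y/cos(y), y)


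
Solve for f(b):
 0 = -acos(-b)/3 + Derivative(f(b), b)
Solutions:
 f(b) = C1 + b*acos(-b)/3 + sqrt(1 - b^2)/3


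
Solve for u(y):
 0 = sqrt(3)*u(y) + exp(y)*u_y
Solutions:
 u(y) = C1*exp(sqrt(3)*exp(-y))


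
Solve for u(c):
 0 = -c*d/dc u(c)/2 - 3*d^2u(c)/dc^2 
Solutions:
 u(c) = C1 + C2*erf(sqrt(3)*c/6)


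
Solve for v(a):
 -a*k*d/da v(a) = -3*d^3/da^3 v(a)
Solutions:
 v(a) = C1 + Integral(C2*airyai(3^(2/3)*a*k^(1/3)/3) + C3*airybi(3^(2/3)*a*k^(1/3)/3), a)


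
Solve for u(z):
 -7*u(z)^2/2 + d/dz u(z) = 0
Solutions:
 u(z) = -2/(C1 + 7*z)


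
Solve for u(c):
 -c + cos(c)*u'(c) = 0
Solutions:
 u(c) = C1 + Integral(c/cos(c), c)


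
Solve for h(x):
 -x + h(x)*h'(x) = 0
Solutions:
 h(x) = -sqrt(C1 + x^2)
 h(x) = sqrt(C1 + x^2)


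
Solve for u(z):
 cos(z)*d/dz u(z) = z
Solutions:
 u(z) = C1 + Integral(z/cos(z), z)


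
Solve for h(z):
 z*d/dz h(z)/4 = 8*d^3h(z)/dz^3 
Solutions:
 h(z) = C1 + Integral(C2*airyai(2^(1/3)*z/4) + C3*airybi(2^(1/3)*z/4), z)


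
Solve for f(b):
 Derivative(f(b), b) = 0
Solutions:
 f(b) = C1


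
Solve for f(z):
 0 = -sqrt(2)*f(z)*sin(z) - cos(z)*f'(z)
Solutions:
 f(z) = C1*cos(z)^(sqrt(2))


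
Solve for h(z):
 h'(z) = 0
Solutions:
 h(z) = C1


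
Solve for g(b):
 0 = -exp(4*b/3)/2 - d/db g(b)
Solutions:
 g(b) = C1 - 3*exp(4*b/3)/8


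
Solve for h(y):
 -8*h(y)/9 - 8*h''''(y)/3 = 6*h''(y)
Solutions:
 h(y) = C1*sin(sqrt(6)*y*sqrt(27 - sqrt(537))/12) + C2*sin(sqrt(6)*y*sqrt(sqrt(537) + 27)/12) + C3*cos(sqrt(6)*y*sqrt(27 - sqrt(537))/12) + C4*cos(sqrt(6)*y*sqrt(sqrt(537) + 27)/12)


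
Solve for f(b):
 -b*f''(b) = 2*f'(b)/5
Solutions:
 f(b) = C1 + C2*b^(3/5)


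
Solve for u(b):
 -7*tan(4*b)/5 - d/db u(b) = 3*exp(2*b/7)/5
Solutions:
 u(b) = C1 - 21*exp(2*b/7)/10 + 7*log(cos(4*b))/20


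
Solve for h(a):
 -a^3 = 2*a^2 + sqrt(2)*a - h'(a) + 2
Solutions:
 h(a) = C1 + a^4/4 + 2*a^3/3 + sqrt(2)*a^2/2 + 2*a


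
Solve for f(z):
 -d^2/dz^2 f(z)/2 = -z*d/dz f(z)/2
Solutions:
 f(z) = C1 + C2*erfi(sqrt(2)*z/2)


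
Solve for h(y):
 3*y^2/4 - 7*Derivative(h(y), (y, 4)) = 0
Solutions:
 h(y) = C1 + C2*y + C3*y^2 + C4*y^3 + y^6/3360


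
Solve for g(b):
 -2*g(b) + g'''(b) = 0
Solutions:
 g(b) = C3*exp(2^(1/3)*b) + (C1*sin(2^(1/3)*sqrt(3)*b/2) + C2*cos(2^(1/3)*sqrt(3)*b/2))*exp(-2^(1/3)*b/2)


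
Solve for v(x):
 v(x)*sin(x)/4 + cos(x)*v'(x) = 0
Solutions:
 v(x) = C1*cos(x)^(1/4)


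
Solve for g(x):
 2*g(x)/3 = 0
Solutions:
 g(x) = 0


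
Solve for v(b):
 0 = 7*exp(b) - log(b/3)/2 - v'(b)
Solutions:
 v(b) = C1 - b*log(b)/2 + b*(1 + log(3))/2 + 7*exp(b)


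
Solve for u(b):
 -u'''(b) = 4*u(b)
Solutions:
 u(b) = C3*exp(-2^(2/3)*b) + (C1*sin(2^(2/3)*sqrt(3)*b/2) + C2*cos(2^(2/3)*sqrt(3)*b/2))*exp(2^(2/3)*b/2)


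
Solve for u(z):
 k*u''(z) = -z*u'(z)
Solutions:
 u(z) = C1 + C2*sqrt(k)*erf(sqrt(2)*z*sqrt(1/k)/2)


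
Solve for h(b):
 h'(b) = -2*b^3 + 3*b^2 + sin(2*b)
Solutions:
 h(b) = C1 - b^4/2 + b^3 - cos(2*b)/2


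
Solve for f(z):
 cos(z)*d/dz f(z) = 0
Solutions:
 f(z) = C1


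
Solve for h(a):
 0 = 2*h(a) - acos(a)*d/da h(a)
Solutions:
 h(a) = C1*exp(2*Integral(1/acos(a), a))


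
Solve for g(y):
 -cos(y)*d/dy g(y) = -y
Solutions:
 g(y) = C1 + Integral(y/cos(y), y)


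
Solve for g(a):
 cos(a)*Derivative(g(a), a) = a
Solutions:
 g(a) = C1 + Integral(a/cos(a), a)


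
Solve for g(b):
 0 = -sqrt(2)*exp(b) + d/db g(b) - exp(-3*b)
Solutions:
 g(b) = C1 + sqrt(2)*exp(b) - exp(-3*b)/3


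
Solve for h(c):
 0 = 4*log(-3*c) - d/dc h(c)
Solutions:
 h(c) = C1 + 4*c*log(-c) + 4*c*(-1 + log(3))


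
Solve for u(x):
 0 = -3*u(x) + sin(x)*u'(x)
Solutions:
 u(x) = C1*(cos(x) - 1)^(3/2)/(cos(x) + 1)^(3/2)


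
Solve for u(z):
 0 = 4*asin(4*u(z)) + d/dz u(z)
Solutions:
 Integral(1/asin(4*_y), (_y, u(z))) = C1 - 4*z


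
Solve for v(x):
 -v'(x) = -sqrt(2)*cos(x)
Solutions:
 v(x) = C1 + sqrt(2)*sin(x)


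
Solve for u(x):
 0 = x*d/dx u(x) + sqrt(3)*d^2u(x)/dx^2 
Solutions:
 u(x) = C1 + C2*erf(sqrt(2)*3^(3/4)*x/6)


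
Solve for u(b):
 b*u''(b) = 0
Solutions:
 u(b) = C1 + C2*b


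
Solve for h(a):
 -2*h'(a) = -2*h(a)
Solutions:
 h(a) = C1*exp(a)


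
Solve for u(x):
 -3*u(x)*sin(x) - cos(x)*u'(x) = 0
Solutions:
 u(x) = C1*cos(x)^3


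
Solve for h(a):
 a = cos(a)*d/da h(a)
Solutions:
 h(a) = C1 + Integral(a/cos(a), a)


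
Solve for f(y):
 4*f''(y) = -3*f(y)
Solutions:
 f(y) = C1*sin(sqrt(3)*y/2) + C2*cos(sqrt(3)*y/2)


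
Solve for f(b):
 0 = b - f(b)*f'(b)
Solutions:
 f(b) = -sqrt(C1 + b^2)
 f(b) = sqrt(C1 + b^2)


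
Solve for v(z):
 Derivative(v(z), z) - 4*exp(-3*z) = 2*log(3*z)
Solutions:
 v(z) = C1 + 2*z*log(z) + 2*z*(-1 + log(3)) - 4*exp(-3*z)/3


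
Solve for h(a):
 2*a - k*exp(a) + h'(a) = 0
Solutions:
 h(a) = C1 - a^2 + k*exp(a)


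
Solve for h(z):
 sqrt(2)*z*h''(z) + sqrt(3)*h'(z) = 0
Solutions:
 h(z) = C1 + C2*z^(1 - sqrt(6)/2)


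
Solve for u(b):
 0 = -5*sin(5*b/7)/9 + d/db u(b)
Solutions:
 u(b) = C1 - 7*cos(5*b/7)/9


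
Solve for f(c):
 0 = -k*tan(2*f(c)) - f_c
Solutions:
 f(c) = -asin(C1*exp(-2*c*k))/2 + pi/2
 f(c) = asin(C1*exp(-2*c*k))/2


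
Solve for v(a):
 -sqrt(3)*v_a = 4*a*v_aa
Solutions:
 v(a) = C1 + C2*a^(1 - sqrt(3)/4)


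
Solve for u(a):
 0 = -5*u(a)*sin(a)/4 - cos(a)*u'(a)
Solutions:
 u(a) = C1*cos(a)^(5/4)


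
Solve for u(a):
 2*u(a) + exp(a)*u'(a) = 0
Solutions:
 u(a) = C1*exp(2*exp(-a))


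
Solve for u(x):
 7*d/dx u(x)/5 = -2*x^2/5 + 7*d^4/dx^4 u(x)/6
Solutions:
 u(x) = C1 + C4*exp(5^(2/3)*6^(1/3)*x/5) - 2*x^3/21 + (C2*sin(2^(1/3)*3^(5/6)*5^(2/3)*x/10) + C3*cos(2^(1/3)*3^(5/6)*5^(2/3)*x/10))*exp(-5^(2/3)*6^(1/3)*x/10)


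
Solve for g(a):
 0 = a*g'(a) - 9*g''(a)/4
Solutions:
 g(a) = C1 + C2*erfi(sqrt(2)*a/3)


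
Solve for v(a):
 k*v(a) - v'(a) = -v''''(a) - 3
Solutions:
 v(a) = C1*exp(a*Piecewise((-sqrt(-(-1)^(1/3))/2 - sqrt(-2/sqrt(-(-1)^(1/3)) + (-1)^(1/3))/2, Eq(k, 0)), (-sqrt(2*k/(3*(sqrt(1/256 - k^3/27) + 1/16)^(1/3)) + 2*(sqrt(1/256 - k^3/27) + 1/16)^(1/3))/2 - sqrt(-2*k/(3*(sqrt(1/256 - k^3/27) + 1/16)^(1/3)) - 2*(sqrt(1/256 - k^3/27) + 1/16)^(1/3) - 2/sqrt(2*k/(3*(sqrt(1/256 - k^3/27) + 1/16)^(1/3)) + 2*(sqrt(1/256 - k^3/27) + 1/16)^(1/3)))/2, True))) + C2*exp(a*Piecewise((sqrt(-(-1)^(1/3))/2 + sqrt((-1)^(1/3) + 2/sqrt(-(-1)^(1/3)))/2, Eq(k, 0)), (sqrt(2*k/(3*(sqrt(1/256 - k^3/27) + 1/16)^(1/3)) + 2*(sqrt(1/256 - k^3/27) + 1/16)^(1/3))/2 + sqrt(-2*k/(3*(sqrt(1/256 - k^3/27) + 1/16)^(1/3)) - 2*(sqrt(1/256 - k^3/27) + 1/16)^(1/3) + 2/sqrt(2*k/(3*(sqrt(1/256 - k^3/27) + 1/16)^(1/3)) + 2*(sqrt(1/256 - k^3/27) + 1/16)^(1/3)))/2, True))) + C3*exp(a*Piecewise((-sqrt((-1)^(1/3) + 2/sqrt(-(-1)^(1/3)))/2 + sqrt(-(-1)^(1/3))/2, Eq(k, 0)), (sqrt(2*k/(3*(sqrt(1/256 - k^3/27) + 1/16)^(1/3)) + 2*(sqrt(1/256 - k^3/27) + 1/16)^(1/3))/2 - sqrt(-2*k/(3*(sqrt(1/256 - k^3/27) + 1/16)^(1/3)) - 2*(sqrt(1/256 - k^3/27) + 1/16)^(1/3) + 2/sqrt(2*k/(3*(sqrt(1/256 - k^3/27) + 1/16)^(1/3)) + 2*(sqrt(1/256 - k^3/27) + 1/16)^(1/3)))/2, True))) + C4*exp(a*Piecewise((sqrt(-2/sqrt(-(-1)^(1/3)) + (-1)^(1/3))/2 - sqrt(-(-1)^(1/3))/2, Eq(k, 0)), (-sqrt(2*k/(3*(sqrt(1/256 - k^3/27) + 1/16)^(1/3)) + 2*(sqrt(1/256 - k^3/27) + 1/16)^(1/3))/2 + sqrt(-2*k/(3*(sqrt(1/256 - k^3/27) + 1/16)^(1/3)) - 2*(sqrt(1/256 - k^3/27) + 1/16)^(1/3) - 2/sqrt(2*k/(3*(sqrt(1/256 - k^3/27) + 1/16)^(1/3)) + 2*(sqrt(1/256 - k^3/27) + 1/16)^(1/3)))/2, True))) - 3/k


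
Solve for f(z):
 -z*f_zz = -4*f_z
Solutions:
 f(z) = C1 + C2*z^5


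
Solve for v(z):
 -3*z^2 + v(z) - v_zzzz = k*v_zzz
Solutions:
 v(z) = C1*exp(z*(-3*k - sqrt(3)*sqrt(3*k^2 + 2*12^(1/3)*(-9*k^2 + sqrt(3)*sqrt(27*k^4 + 256))^(1/3) - 16*18^(1/3)/(-9*k^2 + sqrt(3)*sqrt(27*k^4 + 256))^(1/3)) + sqrt(6)*sqrt(3*sqrt(3)*k^3/sqrt(3*k^2 + 2*12^(1/3)*(-9*k^2 + sqrt(3)*sqrt(27*k^4 + 256))^(1/3) - 16*18^(1/3)/(-9*k^2 + sqrt(3)*sqrt(27*k^4 + 256))^(1/3)) + 3*k^2 - 12^(1/3)*(-9*k^2 + sqrt(3)*sqrt(27*k^4 + 256))^(1/3) + 8*18^(1/3)/(-9*k^2 + sqrt(3)*sqrt(27*k^4 + 256))^(1/3)))/12) + C2*exp(z*(-3*k + sqrt(3)*sqrt(3*k^2 + 2*12^(1/3)*(-9*k^2 + sqrt(3)*sqrt(27*k^4 + 256))^(1/3) - 16*18^(1/3)/(-9*k^2 + sqrt(3)*sqrt(27*k^4 + 256))^(1/3)) - sqrt(6)*sqrt(-3*sqrt(3)*k^3/sqrt(3*k^2 + 2*12^(1/3)*(-9*k^2 + sqrt(3)*sqrt(27*k^4 + 256))^(1/3) - 16*18^(1/3)/(-9*k^2 + sqrt(3)*sqrt(27*k^4 + 256))^(1/3)) + 3*k^2 - 12^(1/3)*(-9*k^2 + sqrt(3)*sqrt(27*k^4 + 256))^(1/3) + 8*18^(1/3)/(-9*k^2 + sqrt(3)*sqrt(27*k^4 + 256))^(1/3)))/12) + C3*exp(z*(-3*k + sqrt(3)*sqrt(3*k^2 + 2*12^(1/3)*(-9*k^2 + sqrt(3)*sqrt(27*k^4 + 256))^(1/3) - 16*18^(1/3)/(-9*k^2 + sqrt(3)*sqrt(27*k^4 + 256))^(1/3)) + sqrt(6)*sqrt(-3*sqrt(3)*k^3/sqrt(3*k^2 + 2*12^(1/3)*(-9*k^2 + sqrt(3)*sqrt(27*k^4 + 256))^(1/3) - 16*18^(1/3)/(-9*k^2 + sqrt(3)*sqrt(27*k^4 + 256))^(1/3)) + 3*k^2 - 12^(1/3)*(-9*k^2 + sqrt(3)*sqrt(27*k^4 + 256))^(1/3) + 8*18^(1/3)/(-9*k^2 + sqrt(3)*sqrt(27*k^4 + 256))^(1/3)))/12) + C4*exp(-z*(3*k + sqrt(3)*sqrt(3*k^2 + 2*12^(1/3)*(-9*k^2 + sqrt(3)*sqrt(27*k^4 + 256))^(1/3) - 16*18^(1/3)/(-9*k^2 + sqrt(3)*sqrt(27*k^4 + 256))^(1/3)) + sqrt(6)*sqrt(3*sqrt(3)*k^3/sqrt(3*k^2 + 2*12^(1/3)*(-9*k^2 + sqrt(3)*sqrt(27*k^4 + 256))^(1/3) - 16*18^(1/3)/(-9*k^2 + sqrt(3)*sqrt(27*k^4 + 256))^(1/3)) + 3*k^2 - 12^(1/3)*(-9*k^2 + sqrt(3)*sqrt(27*k^4 + 256))^(1/3) + 8*18^(1/3)/(-9*k^2 + sqrt(3)*sqrt(27*k^4 + 256))^(1/3)))/12) + 3*z^2


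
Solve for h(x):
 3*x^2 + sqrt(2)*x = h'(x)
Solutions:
 h(x) = C1 + x^3 + sqrt(2)*x^2/2


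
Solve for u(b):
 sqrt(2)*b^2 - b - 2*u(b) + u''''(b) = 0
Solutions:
 u(b) = C1*exp(-2^(1/4)*b) + C2*exp(2^(1/4)*b) + C3*sin(2^(1/4)*b) + C4*cos(2^(1/4)*b) + sqrt(2)*b^2/2 - b/2


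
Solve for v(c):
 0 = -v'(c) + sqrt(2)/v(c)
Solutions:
 v(c) = -sqrt(C1 + 2*sqrt(2)*c)
 v(c) = sqrt(C1 + 2*sqrt(2)*c)


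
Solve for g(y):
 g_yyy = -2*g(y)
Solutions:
 g(y) = C3*exp(-2^(1/3)*y) + (C1*sin(2^(1/3)*sqrt(3)*y/2) + C2*cos(2^(1/3)*sqrt(3)*y/2))*exp(2^(1/3)*y/2)


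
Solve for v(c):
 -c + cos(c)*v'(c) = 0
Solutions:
 v(c) = C1 + Integral(c/cos(c), c)


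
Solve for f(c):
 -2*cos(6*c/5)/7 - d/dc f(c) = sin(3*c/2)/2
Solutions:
 f(c) = C1 - 5*sin(6*c/5)/21 + cos(3*c/2)/3


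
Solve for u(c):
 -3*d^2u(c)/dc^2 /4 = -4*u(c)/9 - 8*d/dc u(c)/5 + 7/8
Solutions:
 u(c) = C1*exp(4*c*(12 - sqrt(219))/45) + C2*exp(4*c*(12 + sqrt(219))/45) + 63/32


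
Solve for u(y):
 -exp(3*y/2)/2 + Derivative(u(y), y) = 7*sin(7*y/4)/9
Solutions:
 u(y) = C1 + exp(3*y/2)/3 - 4*cos(7*y/4)/9


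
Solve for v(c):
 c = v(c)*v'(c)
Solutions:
 v(c) = -sqrt(C1 + c^2)
 v(c) = sqrt(C1 + c^2)


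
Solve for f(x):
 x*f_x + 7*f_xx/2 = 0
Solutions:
 f(x) = C1 + C2*erf(sqrt(7)*x/7)


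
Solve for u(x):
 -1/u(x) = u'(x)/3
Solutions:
 u(x) = -sqrt(C1 - 6*x)
 u(x) = sqrt(C1 - 6*x)


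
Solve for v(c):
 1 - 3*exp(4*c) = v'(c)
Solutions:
 v(c) = C1 + c - 3*exp(4*c)/4


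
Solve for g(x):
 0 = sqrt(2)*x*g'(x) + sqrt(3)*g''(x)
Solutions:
 g(x) = C1 + C2*erf(6^(3/4)*x/6)


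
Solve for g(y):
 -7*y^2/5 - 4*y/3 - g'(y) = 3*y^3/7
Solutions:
 g(y) = C1 - 3*y^4/28 - 7*y^3/15 - 2*y^2/3


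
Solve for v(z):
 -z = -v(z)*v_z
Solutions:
 v(z) = -sqrt(C1 + z^2)
 v(z) = sqrt(C1 + z^2)


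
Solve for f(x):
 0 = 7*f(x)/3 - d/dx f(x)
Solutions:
 f(x) = C1*exp(7*x/3)


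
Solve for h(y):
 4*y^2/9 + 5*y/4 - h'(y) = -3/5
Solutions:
 h(y) = C1 + 4*y^3/27 + 5*y^2/8 + 3*y/5


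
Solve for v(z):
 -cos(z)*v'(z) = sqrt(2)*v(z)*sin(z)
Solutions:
 v(z) = C1*cos(z)^(sqrt(2))


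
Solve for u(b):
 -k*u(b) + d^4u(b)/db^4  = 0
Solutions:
 u(b) = C1*exp(-b*k^(1/4)) + C2*exp(b*k^(1/4)) + C3*exp(-I*b*k^(1/4)) + C4*exp(I*b*k^(1/4))


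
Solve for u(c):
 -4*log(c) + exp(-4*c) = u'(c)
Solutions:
 u(c) = C1 - 4*c*log(c) + 4*c - exp(-4*c)/4


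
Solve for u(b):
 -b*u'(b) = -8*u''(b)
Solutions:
 u(b) = C1 + C2*erfi(b/4)


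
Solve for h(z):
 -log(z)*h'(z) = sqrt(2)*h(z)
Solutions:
 h(z) = C1*exp(-sqrt(2)*li(z))


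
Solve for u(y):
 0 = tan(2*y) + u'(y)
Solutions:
 u(y) = C1 + log(cos(2*y))/2


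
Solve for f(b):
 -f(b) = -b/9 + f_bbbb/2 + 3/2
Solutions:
 f(b) = b/9 + (C1*sin(2^(3/4)*b/2) + C2*cos(2^(3/4)*b/2))*exp(-2^(3/4)*b/2) + (C3*sin(2^(3/4)*b/2) + C4*cos(2^(3/4)*b/2))*exp(2^(3/4)*b/2) - 3/2


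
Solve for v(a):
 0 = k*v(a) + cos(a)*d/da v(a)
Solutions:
 v(a) = C1*exp(k*(log(sin(a) - 1) - log(sin(a) + 1))/2)


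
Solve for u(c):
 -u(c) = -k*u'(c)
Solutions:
 u(c) = C1*exp(c/k)


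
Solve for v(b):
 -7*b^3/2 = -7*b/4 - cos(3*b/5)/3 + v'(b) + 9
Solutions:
 v(b) = C1 - 7*b^4/8 + 7*b^2/8 - 9*b + 5*sin(3*b/5)/9


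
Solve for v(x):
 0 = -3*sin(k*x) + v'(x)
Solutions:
 v(x) = C1 - 3*cos(k*x)/k


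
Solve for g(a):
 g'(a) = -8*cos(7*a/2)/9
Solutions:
 g(a) = C1 - 16*sin(7*a/2)/63


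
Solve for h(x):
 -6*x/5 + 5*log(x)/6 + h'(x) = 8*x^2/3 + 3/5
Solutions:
 h(x) = C1 + 8*x^3/9 + 3*x^2/5 - 5*x*log(x)/6 + 43*x/30


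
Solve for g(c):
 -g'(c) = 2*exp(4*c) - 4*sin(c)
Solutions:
 g(c) = C1 - exp(4*c)/2 - 4*cos(c)


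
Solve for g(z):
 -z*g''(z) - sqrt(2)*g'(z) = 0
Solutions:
 g(z) = C1 + C2*z^(1 - sqrt(2))


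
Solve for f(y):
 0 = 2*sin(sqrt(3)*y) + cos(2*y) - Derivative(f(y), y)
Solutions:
 f(y) = C1 + sin(2*y)/2 - 2*sqrt(3)*cos(sqrt(3)*y)/3


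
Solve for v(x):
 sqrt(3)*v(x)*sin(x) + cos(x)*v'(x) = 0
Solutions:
 v(x) = C1*cos(x)^(sqrt(3))


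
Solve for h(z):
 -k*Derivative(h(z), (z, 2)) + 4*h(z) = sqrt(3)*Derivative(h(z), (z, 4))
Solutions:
 h(z) = C1*exp(-sqrt(2)*3^(3/4)*z*sqrt(-k - sqrt(k^2 + 16*sqrt(3)))/6) + C2*exp(sqrt(2)*3^(3/4)*z*sqrt(-k - sqrt(k^2 + 16*sqrt(3)))/6) + C3*exp(-sqrt(2)*3^(3/4)*z*sqrt(-k + sqrt(k^2 + 16*sqrt(3)))/6) + C4*exp(sqrt(2)*3^(3/4)*z*sqrt(-k + sqrt(k^2 + 16*sqrt(3)))/6)


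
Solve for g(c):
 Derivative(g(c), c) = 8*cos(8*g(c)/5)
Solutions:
 -8*c - 5*log(sin(8*g(c)/5) - 1)/16 + 5*log(sin(8*g(c)/5) + 1)/16 = C1


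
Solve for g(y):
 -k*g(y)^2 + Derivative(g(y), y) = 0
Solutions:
 g(y) = -1/(C1 + k*y)


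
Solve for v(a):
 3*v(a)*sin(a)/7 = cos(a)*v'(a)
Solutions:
 v(a) = C1/cos(a)^(3/7)


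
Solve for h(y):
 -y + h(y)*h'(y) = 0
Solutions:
 h(y) = -sqrt(C1 + y^2)
 h(y) = sqrt(C1 + y^2)


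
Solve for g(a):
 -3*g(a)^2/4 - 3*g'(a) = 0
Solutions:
 g(a) = 4/(C1 + a)


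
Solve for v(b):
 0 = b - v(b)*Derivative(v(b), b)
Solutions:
 v(b) = -sqrt(C1 + b^2)
 v(b) = sqrt(C1 + b^2)


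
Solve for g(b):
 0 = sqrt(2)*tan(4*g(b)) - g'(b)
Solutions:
 g(b) = -asin(C1*exp(4*sqrt(2)*b))/4 + pi/4
 g(b) = asin(C1*exp(4*sqrt(2)*b))/4


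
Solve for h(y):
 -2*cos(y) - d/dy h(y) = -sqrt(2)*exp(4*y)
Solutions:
 h(y) = C1 + sqrt(2)*exp(4*y)/4 - 2*sin(y)


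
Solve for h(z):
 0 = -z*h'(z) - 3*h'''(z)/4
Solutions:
 h(z) = C1 + Integral(C2*airyai(-6^(2/3)*z/3) + C3*airybi(-6^(2/3)*z/3), z)


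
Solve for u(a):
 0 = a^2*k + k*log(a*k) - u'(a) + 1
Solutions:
 u(a) = C1 + a^3*k/3 + a*k*log(a*k) + a*(1 - k)


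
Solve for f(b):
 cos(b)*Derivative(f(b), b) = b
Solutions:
 f(b) = C1 + Integral(b/cos(b), b)


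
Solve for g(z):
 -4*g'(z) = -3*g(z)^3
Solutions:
 g(z) = -sqrt(2)*sqrt(-1/(C1 + 3*z))
 g(z) = sqrt(2)*sqrt(-1/(C1 + 3*z))


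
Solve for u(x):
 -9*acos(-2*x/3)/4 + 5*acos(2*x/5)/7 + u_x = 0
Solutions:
 u(x) = C1 + 9*x*acos(-2*x/3)/4 - 5*x*acos(2*x/5)/7 + 9*sqrt(9 - 4*x^2)/8 + 5*sqrt(25 - 4*x^2)/14


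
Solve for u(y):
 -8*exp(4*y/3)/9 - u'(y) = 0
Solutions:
 u(y) = C1 - 2*exp(4*y/3)/3


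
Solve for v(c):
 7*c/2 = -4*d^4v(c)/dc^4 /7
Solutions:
 v(c) = C1 + C2*c + C3*c^2 + C4*c^3 - 49*c^5/960


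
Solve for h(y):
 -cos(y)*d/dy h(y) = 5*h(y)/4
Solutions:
 h(y) = C1*(sin(y) - 1)^(5/8)/(sin(y) + 1)^(5/8)


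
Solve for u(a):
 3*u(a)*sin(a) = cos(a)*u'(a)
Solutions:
 u(a) = C1/cos(a)^3


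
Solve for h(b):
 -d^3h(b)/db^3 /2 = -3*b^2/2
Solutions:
 h(b) = C1 + C2*b + C3*b^2 + b^5/20


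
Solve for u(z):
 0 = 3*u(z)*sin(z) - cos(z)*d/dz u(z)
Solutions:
 u(z) = C1/cos(z)^3


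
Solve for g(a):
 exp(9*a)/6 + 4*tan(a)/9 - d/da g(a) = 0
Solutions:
 g(a) = C1 + exp(9*a)/54 - 4*log(cos(a))/9


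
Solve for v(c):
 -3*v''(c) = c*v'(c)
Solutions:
 v(c) = C1 + C2*erf(sqrt(6)*c/6)


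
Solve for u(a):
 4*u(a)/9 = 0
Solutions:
 u(a) = 0


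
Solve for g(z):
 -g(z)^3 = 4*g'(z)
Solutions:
 g(z) = -sqrt(2)*sqrt(-1/(C1 - z))
 g(z) = sqrt(2)*sqrt(-1/(C1 - z))


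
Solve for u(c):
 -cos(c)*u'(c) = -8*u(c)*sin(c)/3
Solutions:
 u(c) = C1/cos(c)^(8/3)


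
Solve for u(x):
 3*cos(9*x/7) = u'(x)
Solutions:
 u(x) = C1 + 7*sin(9*x/7)/3


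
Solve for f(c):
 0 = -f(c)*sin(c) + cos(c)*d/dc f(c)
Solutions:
 f(c) = C1/cos(c)


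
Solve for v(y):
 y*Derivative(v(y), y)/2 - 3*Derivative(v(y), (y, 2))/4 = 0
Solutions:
 v(y) = C1 + C2*erfi(sqrt(3)*y/3)


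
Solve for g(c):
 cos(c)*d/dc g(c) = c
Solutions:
 g(c) = C1 + Integral(c/cos(c), c)


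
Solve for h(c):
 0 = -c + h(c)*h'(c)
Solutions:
 h(c) = -sqrt(C1 + c^2)
 h(c) = sqrt(C1 + c^2)


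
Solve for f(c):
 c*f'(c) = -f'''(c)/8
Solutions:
 f(c) = C1 + Integral(C2*airyai(-2*c) + C3*airybi(-2*c), c)


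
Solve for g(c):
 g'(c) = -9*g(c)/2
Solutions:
 g(c) = C1*exp(-9*c/2)


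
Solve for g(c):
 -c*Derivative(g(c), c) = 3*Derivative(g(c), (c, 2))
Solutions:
 g(c) = C1 + C2*erf(sqrt(6)*c/6)


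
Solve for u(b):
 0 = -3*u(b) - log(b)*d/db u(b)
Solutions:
 u(b) = C1*exp(-3*li(b))


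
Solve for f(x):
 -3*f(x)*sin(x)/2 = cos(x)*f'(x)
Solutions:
 f(x) = C1*cos(x)^(3/2)


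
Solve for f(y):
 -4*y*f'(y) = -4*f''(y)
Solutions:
 f(y) = C1 + C2*erfi(sqrt(2)*y/2)


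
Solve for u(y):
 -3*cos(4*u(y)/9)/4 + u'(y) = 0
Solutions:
 -3*y/4 - 9*log(sin(4*u(y)/9) - 1)/8 + 9*log(sin(4*u(y)/9) + 1)/8 = C1


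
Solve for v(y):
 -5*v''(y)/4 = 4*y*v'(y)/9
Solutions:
 v(y) = C1 + C2*erf(2*sqrt(10)*y/15)


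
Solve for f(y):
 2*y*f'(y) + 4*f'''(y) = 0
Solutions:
 f(y) = C1 + Integral(C2*airyai(-2^(2/3)*y/2) + C3*airybi(-2^(2/3)*y/2), y)


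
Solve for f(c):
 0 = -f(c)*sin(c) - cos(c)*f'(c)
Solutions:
 f(c) = C1*cos(c)


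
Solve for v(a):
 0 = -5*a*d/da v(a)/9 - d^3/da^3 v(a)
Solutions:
 v(a) = C1 + Integral(C2*airyai(-15^(1/3)*a/3) + C3*airybi(-15^(1/3)*a/3), a)


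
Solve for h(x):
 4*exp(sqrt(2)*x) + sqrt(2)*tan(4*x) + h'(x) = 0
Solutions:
 h(x) = C1 - 2*sqrt(2)*exp(sqrt(2)*x) + sqrt(2)*log(cos(4*x))/4


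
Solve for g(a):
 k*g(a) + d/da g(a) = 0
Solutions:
 g(a) = C1*exp(-a*k)


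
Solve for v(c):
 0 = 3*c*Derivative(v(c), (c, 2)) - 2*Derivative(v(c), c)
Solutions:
 v(c) = C1 + C2*c^(5/3)


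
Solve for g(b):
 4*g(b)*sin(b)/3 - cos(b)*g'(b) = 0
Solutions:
 g(b) = C1/cos(b)^(4/3)


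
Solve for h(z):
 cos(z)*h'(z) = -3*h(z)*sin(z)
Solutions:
 h(z) = C1*cos(z)^3


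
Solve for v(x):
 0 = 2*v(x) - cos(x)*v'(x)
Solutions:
 v(x) = C1*(sin(x) + 1)/(sin(x) - 1)


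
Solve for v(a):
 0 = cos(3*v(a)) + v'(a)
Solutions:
 v(a) = -asin((C1 + exp(6*a))/(C1 - exp(6*a)))/3 + pi/3
 v(a) = asin((C1 + exp(6*a))/(C1 - exp(6*a)))/3


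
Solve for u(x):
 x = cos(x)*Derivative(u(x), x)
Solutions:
 u(x) = C1 + Integral(x/cos(x), x)


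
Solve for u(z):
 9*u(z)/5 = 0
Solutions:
 u(z) = 0


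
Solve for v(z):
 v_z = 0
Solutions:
 v(z) = C1


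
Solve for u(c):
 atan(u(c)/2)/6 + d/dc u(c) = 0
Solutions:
 Integral(1/atan(_y/2), (_y, u(c))) = C1 - c/6


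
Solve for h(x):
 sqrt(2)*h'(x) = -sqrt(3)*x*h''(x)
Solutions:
 h(x) = C1 + C2*x^(1 - sqrt(6)/3)


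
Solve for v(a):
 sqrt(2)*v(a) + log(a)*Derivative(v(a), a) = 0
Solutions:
 v(a) = C1*exp(-sqrt(2)*li(a))


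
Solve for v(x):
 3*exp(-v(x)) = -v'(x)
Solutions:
 v(x) = log(C1 - 3*x)


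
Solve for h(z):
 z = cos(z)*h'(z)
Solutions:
 h(z) = C1 + Integral(z/cos(z), z)


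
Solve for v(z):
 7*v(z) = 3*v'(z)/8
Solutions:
 v(z) = C1*exp(56*z/3)


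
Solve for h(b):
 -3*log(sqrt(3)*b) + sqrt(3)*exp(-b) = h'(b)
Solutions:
 h(b) = C1 - 3*b*log(b) + b*(3 - 3*log(3)/2) - sqrt(3)*exp(-b)


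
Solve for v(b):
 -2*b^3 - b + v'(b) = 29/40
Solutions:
 v(b) = C1 + b^4/2 + b^2/2 + 29*b/40


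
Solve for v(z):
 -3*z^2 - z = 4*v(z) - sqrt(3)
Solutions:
 v(z) = -3*z^2/4 - z/4 + sqrt(3)/4


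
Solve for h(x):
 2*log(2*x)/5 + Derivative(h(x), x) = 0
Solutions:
 h(x) = C1 - 2*x*log(x)/5 - 2*x*log(2)/5 + 2*x/5


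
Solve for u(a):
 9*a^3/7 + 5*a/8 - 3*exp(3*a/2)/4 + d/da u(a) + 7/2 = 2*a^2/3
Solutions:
 u(a) = C1 - 9*a^4/28 + 2*a^3/9 - 5*a^2/16 - 7*a/2 + exp(3*a/2)/2


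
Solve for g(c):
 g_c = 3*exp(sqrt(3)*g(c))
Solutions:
 g(c) = sqrt(3)*(2*log(-1/(C1 + 3*c)) - log(3))/6


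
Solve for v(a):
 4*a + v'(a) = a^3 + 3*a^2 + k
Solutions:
 v(a) = C1 + a^4/4 + a^3 - 2*a^2 + a*k


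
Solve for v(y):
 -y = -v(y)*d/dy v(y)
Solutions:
 v(y) = -sqrt(C1 + y^2)
 v(y) = sqrt(C1 + y^2)


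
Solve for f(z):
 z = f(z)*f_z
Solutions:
 f(z) = -sqrt(C1 + z^2)
 f(z) = sqrt(C1 + z^2)


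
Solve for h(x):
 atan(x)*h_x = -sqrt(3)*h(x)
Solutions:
 h(x) = C1*exp(-sqrt(3)*Integral(1/atan(x), x))


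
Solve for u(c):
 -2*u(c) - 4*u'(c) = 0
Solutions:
 u(c) = C1*exp(-c/2)


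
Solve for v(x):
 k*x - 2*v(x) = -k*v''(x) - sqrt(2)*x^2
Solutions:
 v(x) = C1*exp(-sqrt(2)*x*sqrt(1/k)) + C2*exp(sqrt(2)*x*sqrt(1/k)) + k*x/2 + sqrt(2)*k/2 + sqrt(2)*x^2/2


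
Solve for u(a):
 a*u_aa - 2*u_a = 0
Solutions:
 u(a) = C1 + C2*a^3


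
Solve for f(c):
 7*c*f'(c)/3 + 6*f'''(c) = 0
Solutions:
 f(c) = C1 + Integral(C2*airyai(-84^(1/3)*c/6) + C3*airybi(-84^(1/3)*c/6), c)


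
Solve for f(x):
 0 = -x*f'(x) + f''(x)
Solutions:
 f(x) = C1 + C2*erfi(sqrt(2)*x/2)


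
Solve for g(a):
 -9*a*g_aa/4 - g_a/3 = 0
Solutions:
 g(a) = C1 + C2*a^(23/27)


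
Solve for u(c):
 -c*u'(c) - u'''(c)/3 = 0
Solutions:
 u(c) = C1 + Integral(C2*airyai(-3^(1/3)*c) + C3*airybi(-3^(1/3)*c), c)


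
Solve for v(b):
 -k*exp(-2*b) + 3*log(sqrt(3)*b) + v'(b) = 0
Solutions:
 v(b) = C1 - 3*b*log(b) + b*(3 - 3*log(3)/2) - k*exp(-2*b)/2


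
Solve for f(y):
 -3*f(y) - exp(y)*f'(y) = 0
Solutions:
 f(y) = C1*exp(3*exp(-y))


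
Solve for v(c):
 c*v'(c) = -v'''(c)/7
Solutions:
 v(c) = C1 + Integral(C2*airyai(-7^(1/3)*c) + C3*airybi(-7^(1/3)*c), c)


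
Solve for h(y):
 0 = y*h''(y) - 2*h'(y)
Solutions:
 h(y) = C1 + C2*y^3


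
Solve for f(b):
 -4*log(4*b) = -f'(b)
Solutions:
 f(b) = C1 + 4*b*log(b) - 4*b + b*log(256)


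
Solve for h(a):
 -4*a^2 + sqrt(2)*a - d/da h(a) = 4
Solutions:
 h(a) = C1 - 4*a^3/3 + sqrt(2)*a^2/2 - 4*a


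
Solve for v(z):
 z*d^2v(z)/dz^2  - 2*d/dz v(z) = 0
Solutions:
 v(z) = C1 + C2*z^3


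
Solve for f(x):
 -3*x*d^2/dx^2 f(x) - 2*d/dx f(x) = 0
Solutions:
 f(x) = C1 + C2*x^(1/3)


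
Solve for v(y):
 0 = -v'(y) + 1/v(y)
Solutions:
 v(y) = -sqrt(C1 + 2*y)
 v(y) = sqrt(C1 + 2*y)


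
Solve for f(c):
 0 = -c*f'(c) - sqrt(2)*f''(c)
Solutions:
 f(c) = C1 + C2*erf(2^(1/4)*c/2)


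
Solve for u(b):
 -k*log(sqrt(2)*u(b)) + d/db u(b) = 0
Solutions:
 Integral(1/(2*log(_y) + log(2)), (_y, u(b))) = C1 + b*k/2


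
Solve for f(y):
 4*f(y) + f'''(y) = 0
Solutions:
 f(y) = C3*exp(-2^(2/3)*y) + (C1*sin(2^(2/3)*sqrt(3)*y/2) + C2*cos(2^(2/3)*sqrt(3)*y/2))*exp(2^(2/3)*y/2)


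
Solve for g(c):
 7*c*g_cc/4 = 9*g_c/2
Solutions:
 g(c) = C1 + C2*c^(25/7)


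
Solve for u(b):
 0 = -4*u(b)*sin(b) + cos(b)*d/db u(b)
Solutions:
 u(b) = C1/cos(b)^4


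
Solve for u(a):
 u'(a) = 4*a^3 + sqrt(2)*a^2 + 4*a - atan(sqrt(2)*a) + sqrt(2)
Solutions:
 u(a) = C1 + a^4 + sqrt(2)*a^3/3 + 2*a^2 - a*atan(sqrt(2)*a) + sqrt(2)*a + sqrt(2)*log(2*a^2 + 1)/4


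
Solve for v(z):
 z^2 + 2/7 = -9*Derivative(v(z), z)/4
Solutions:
 v(z) = C1 - 4*z^3/27 - 8*z/63


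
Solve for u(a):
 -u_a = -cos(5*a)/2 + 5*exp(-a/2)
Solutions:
 u(a) = C1 + sin(5*a)/10 + 10*exp(-a/2)


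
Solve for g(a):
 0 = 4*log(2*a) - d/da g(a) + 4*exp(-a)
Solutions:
 g(a) = C1 + 4*a*log(a) + 4*a*(-1 + log(2)) - 4*exp(-a)


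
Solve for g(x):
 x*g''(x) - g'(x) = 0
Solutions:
 g(x) = C1 + C2*x^2


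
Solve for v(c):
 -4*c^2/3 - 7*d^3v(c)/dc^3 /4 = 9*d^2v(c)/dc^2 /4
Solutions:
 v(c) = C1 + C2*c + C3*exp(-9*c/7) - 4*c^4/81 + 112*c^3/729 - 784*c^2/2187


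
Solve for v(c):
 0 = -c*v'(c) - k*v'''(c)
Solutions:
 v(c) = C1 + Integral(C2*airyai(c*(-1/k)^(1/3)) + C3*airybi(c*(-1/k)^(1/3)), c)


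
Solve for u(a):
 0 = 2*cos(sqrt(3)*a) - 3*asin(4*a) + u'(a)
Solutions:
 u(a) = C1 + 3*a*asin(4*a) + 3*sqrt(1 - 16*a^2)/4 - 2*sqrt(3)*sin(sqrt(3)*a)/3


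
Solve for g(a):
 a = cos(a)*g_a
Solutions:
 g(a) = C1 + Integral(a/cos(a), a)


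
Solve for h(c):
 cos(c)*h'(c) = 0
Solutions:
 h(c) = C1


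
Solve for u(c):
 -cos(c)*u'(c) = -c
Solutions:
 u(c) = C1 + Integral(c/cos(c), c)


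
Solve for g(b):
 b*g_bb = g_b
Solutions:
 g(b) = C1 + C2*b^2


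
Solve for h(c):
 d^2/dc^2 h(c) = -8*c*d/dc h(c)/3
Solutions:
 h(c) = C1 + C2*erf(2*sqrt(3)*c/3)


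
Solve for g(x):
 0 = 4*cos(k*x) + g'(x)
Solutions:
 g(x) = C1 - 4*sin(k*x)/k


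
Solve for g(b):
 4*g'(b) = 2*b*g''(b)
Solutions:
 g(b) = C1 + C2*b^3


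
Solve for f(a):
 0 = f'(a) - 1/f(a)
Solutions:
 f(a) = -sqrt(C1 + 2*a)
 f(a) = sqrt(C1 + 2*a)


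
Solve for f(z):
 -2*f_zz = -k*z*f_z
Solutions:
 f(z) = Piecewise((-sqrt(pi)*C1*erf(z*sqrt(-k)/2)/sqrt(-k) - C2, (k > 0) | (k < 0)), (-C1*z - C2, True))


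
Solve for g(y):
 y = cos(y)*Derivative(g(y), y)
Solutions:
 g(y) = C1 + Integral(y/cos(y), y)


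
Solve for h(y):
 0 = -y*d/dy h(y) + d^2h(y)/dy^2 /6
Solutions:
 h(y) = C1 + C2*erfi(sqrt(3)*y)


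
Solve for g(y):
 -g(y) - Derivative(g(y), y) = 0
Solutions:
 g(y) = C1*exp(-y)


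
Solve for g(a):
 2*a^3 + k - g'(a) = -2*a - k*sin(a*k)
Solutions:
 g(a) = C1 + a^4/2 + a^2 + a*k - cos(a*k)


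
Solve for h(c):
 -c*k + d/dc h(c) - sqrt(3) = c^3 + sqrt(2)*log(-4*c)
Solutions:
 h(c) = C1 + c^4/4 + c^2*k/2 + sqrt(2)*c*log(-c) + c*(-sqrt(2) + sqrt(3) + 2*sqrt(2)*log(2))


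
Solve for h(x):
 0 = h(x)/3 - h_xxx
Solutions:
 h(x) = C3*exp(3^(2/3)*x/3) + (C1*sin(3^(1/6)*x/2) + C2*cos(3^(1/6)*x/2))*exp(-3^(2/3)*x/6)


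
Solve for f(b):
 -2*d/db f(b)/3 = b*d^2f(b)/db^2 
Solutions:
 f(b) = C1 + C2*b^(1/3)


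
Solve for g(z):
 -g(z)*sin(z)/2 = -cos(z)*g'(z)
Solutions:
 g(z) = C1/sqrt(cos(z))


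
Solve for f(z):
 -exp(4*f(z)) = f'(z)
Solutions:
 f(z) = log(-I*(1/(C1 + 4*z))^(1/4))
 f(z) = log(I*(1/(C1 + 4*z))^(1/4))
 f(z) = log(-(1/(C1 + 4*z))^(1/4))
 f(z) = log(1/(C1 + 4*z))/4


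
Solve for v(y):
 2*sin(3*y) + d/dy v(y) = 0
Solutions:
 v(y) = C1 + 2*cos(3*y)/3


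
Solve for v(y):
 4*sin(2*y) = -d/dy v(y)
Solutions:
 v(y) = C1 + 2*cos(2*y)


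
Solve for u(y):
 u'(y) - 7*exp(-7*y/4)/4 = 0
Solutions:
 u(y) = C1 - 1/exp(y)^(7/4)


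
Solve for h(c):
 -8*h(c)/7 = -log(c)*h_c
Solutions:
 h(c) = C1*exp(8*li(c)/7)


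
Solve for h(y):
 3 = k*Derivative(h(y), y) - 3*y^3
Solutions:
 h(y) = C1 + 3*y^4/(4*k) + 3*y/k


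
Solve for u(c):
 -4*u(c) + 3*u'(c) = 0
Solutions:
 u(c) = C1*exp(4*c/3)
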